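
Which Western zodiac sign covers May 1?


Date: May 1
Conventional tropical zodiac dates: Taurus from April 20 onward; Gemini starts May 21
May 1 falls within the Taurus range

Taurus


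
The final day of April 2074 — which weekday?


April 2074 has 30 days
Anchor: Jan 1, 2074. With p = 2074 - 1 = 2073: (p + p//4 - p//100 + p//400) mod 7 = (2073 + 518 - 20 + 5) mod 7 = 2576 mod 7 = 0 -> Monday (Mon=0 ... Sun=6)
Days before April (Jan-Mar): 90; April 1 index = (0 + 90) mod 7 = 6 -> Sunday
Last day offset: 30 - 1 = 29 days
Weekday index = (6 + 29) mod 7 = 0

Monday, April 30


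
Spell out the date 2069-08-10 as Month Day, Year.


ISO 2069-08-10 parses as year=2069, month=08, day=10
Month 8 -> August

August 10, 2069


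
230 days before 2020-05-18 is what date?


Start: 2020-05-18, subtract 230 days
Back 18 days from May 18 reaches April 30, 2020 -> 212 left
April 2020 has 30 days -> back to March 31, 2020 -> 182 left
March 2020 has 31 days -> back to February 29, 2020 -> 151 left
February 2020 has 29 days -> back to January 31, 2020 -> 122 left
January 2020 has 31 days -> back to December 31, 2019 -> 91 left
December 2019 has 31 days -> back to November 30, 2019 -> 60 left
November 2019 has 30 days -> back to October 31, 2019 -> 30 left
October 2019: 31 - 30 = 1 -> lands on October 1

Result: 2019-10-01


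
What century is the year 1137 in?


Century = (year - 1) // 100 + 1
= (1137 - 1) // 100 + 1
= 1136 // 100 + 1
= 11 + 1

12th century


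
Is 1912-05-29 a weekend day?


Anchor: Jan 1, 1912. With p = 1912 - 1 = 1911: (p + p//4 - p//100 + p//400) mod 7 = (1911 + 477 - 19 + 4) mod 7 = 2373 mod 7 = 0 -> Monday (Mon=0 ... Sun=6)
Day of year: 150; offset = 149
Weekday index = (0 + 149) mod 7 = 2 -> Wednesday
Weekend days: Saturday, Sunday

No


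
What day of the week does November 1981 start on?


Target: November 1, 1981
Anchor: Jan 1, 1981. With p = 1981 - 1 = 1980: (p + p//4 - p//100 + p//400) mod 7 = (1980 + 495 - 19 + 4) mod 7 = 2460 mod 7 = 3 -> Thursday (Mon=0 ... Sun=6)
Days before November (Jan-Oct): 304 days
Weekday index = (3 + 304) mod 7 = 6

Sunday


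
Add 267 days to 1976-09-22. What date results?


Start: 1976-09-22, add 267 days
September 1976 has 30 days: 30 - 22 = 8 days to September 30 -> 259 left
October 1976 has 31 days -> 228 left
November 1976 has 30 days -> 198 left
December 1976 has 31 days -> 167 left
January 1977 has 31 days -> 136 left
February 1977 has 28 days -> 108 left
March 1977 has 31 days -> 77 left
April 1977 has 30 days -> 47 left
May 1977 has 31 days -> 16 left
June 1977: 16 <= 30 -> lands on June 16

Result: 1977-06-16


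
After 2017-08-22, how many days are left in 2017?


Day of year: 234 of 365
Remaining = 365 - 234

131 days


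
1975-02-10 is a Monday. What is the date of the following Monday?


Current: Monday
Target: Monday
Days ahead: 7

Next Monday: 1975-02-17


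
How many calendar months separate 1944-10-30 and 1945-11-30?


From October 1944 to November 1945
1 year * 12 = 12 months, plus 1 month = 13

13 months


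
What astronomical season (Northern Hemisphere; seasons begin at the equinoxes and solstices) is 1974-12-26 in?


Date: December 26
Astronomical Winter (approx.; exact equinox/solstice day varies by year): December 21 to March 19
December 26 falls within the Winter window

Winter


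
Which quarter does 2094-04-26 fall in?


Month: April (month 4)
Q1: Jan-Mar, Q2: Apr-Jun, Q3: Jul-Sep, Q4: Oct-Dec

Q2


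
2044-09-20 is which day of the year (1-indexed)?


Date: September 20, 2044
Days in months 1 through 8: 244
Plus 20 days in September

Day of year: 264


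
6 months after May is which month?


May is month 5
5 + 6 = 11

November


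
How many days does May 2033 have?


May 2033

31 days


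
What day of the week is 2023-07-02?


Date: July 2, 2023
Anchor: Jan 1, 2023. With p = 2023 - 1 = 2022: (p + p//4 - p//100 + p//400) mod 7 = (2022 + 505 - 20 + 5) mod 7 = 2512 mod 7 = 6 -> Sunday (Mon=0 ... Sun=6)
Days before July (Jan-Jun): 181; offset = 181 + 2 - 1 = 182
Weekday index = (6 + 182) mod 7 = 6

Day of the week: Sunday


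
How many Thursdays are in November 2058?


November 2058 has 30 days
Anchor: Jan 1, 2058. With p = 2058 - 1 = 2057: (p + p//4 - p//100 + p//400) mod 7 = (2057 + 514 - 20 + 5) mod 7 = 2556 mod 7 = 1 -> Tuesday (Mon=0 ... Sun=6)
Days before November (Jan-Oct): 304; November 1 index = (1 + 304) mod 7 = 4 -> Friday
First Thursday is November 7
Thursdays: 7, 14, 21, 28

4 Thursdays


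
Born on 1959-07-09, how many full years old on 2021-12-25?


Birth: 1959-07-09
Reference: 2021-12-25
Year difference: 2021 - 1959 = 62

62 years old


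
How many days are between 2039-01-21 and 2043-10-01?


From 2039-01-21 to 2043-10-01
2039-01-21: day of year = 21
2043-10-01: days before October = 31 + 28 + 31 + 30 + 31 + 30 + 31 + 31 + 30 = 273 (2043 is not a leap year); day of year = 273 + 1 = 274
Rest of 2039: 365 - 21 = 344
Full years 2040 (366), 2041 (365), 2042 (365): 1096
Total = 344 + 1096 + 274 = 1714

1714 days


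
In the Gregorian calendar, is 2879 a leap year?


Gregorian leap year rule: divisible by 4, but not by 100, unless also by 400.
2879 is not divisible by 4 -> not a leap year

No


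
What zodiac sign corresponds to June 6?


Date: June 6
Conventional tropical zodiac dates: Gemini from May 21 onward; Cancer starts June 21
June 6 falls within the Gemini range

Gemini


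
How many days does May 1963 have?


May 1963

31 days


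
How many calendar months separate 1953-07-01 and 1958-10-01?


From July 1953 to October 1958
5 years * 12 = 60 months, plus 3 months = 63

63 months


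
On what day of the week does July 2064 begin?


Target: July 1, 2064
Anchor: Jan 1, 2064. With p = 2064 - 1 = 2063: (p + p//4 - p//100 + p//400) mod 7 = (2063 + 515 - 20 + 5) mod 7 = 2563 mod 7 = 1 -> Tuesday (Mon=0 ... Sun=6)
Days before July (Jan-Jun): 182 days
Weekday index = (1 + 182) mod 7 = 1

Tuesday


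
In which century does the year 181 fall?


Century = (year - 1) // 100 + 1
= (181 - 1) // 100 + 1
= 180 // 100 + 1
= 1 + 1

2nd century


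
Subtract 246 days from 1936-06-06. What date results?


Start: 1936-06-06, subtract 246 days
Back 6 days from June 6 reaches May 31, 1936 -> 240 left
May 1936 has 31 days -> back to April 30, 1936 -> 209 left
April 1936 has 30 days -> back to March 31, 1936 -> 179 left
March 1936 has 31 days -> back to February 29, 1936 -> 148 left
February 1936 has 29 days -> back to January 31, 1936 -> 119 left
January 1936 has 31 days -> back to December 31, 1935 -> 88 left
December 1935 has 31 days -> back to November 30, 1935 -> 57 left
November 1935 has 30 days -> back to October 31, 1935 -> 27 left
October 1935: 31 - 27 = 4 -> lands on October 4

Result: 1935-10-04


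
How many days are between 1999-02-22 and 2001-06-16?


From 1999-02-22 to 2001-06-16
1999-02-22: days before February = 31; day of year = 31 + 22 = 53
2001-06-16: days before June = 31 + 28 + 31 + 30 + 31 = 151 (2001 is not a leap year); day of year = 151 + 16 = 167
Rest of 1999: 365 - 53 = 312
Full years 2000 (366): 366
Total = 312 + 366 + 167 = 845

845 days


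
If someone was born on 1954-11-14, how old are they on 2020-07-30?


Birth: 1954-11-14
Reference: 2020-07-30
Year difference: 2020 - 1954 = 66
Birthday not yet reached in 2020, subtract 1

65 years old


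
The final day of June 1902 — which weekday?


June 1902 has 30 days
Anchor: Jan 1, 1902. With p = 1902 - 1 = 1901: (p + p//4 - p//100 + p//400) mod 7 = (1901 + 475 - 19 + 4) mod 7 = 2361 mod 7 = 2 -> Wednesday (Mon=0 ... Sun=6)
Days before June (Jan-May): 151; June 1 index = (2 + 151) mod 7 = 6 -> Sunday
Last day offset: 30 - 1 = 29 days
Weekday index = (6 + 29) mod 7 = 0

Monday, June 30


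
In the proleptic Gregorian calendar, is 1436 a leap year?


Gregorian leap year rule: divisible by 4, but not by 100, unless also by 400.
1436 is divisible by 4 but not 100 -> leap year

Yes


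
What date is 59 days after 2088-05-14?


Start: 2088-05-14, add 59 days
May 2088 has 31 days: 31 - 14 = 17 days to May 31 -> 42 left
June 2088 has 30 days -> 12 left
July 2088: 12 <= 31 -> lands on July 12

Result: 2088-07-12


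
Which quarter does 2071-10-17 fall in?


Month: October (month 10)
Q1: Jan-Mar, Q2: Apr-Jun, Q3: Jul-Sep, Q4: Oct-Dec

Q4


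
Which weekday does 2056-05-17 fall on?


Date: May 17, 2056
Anchor: Jan 1, 2056. With p = 2056 - 1 = 2055: (p + p//4 - p//100 + p//400) mod 7 = (2055 + 513 - 20 + 5) mod 7 = 2553 mod 7 = 5 -> Saturday (Mon=0 ... Sun=6)
Days before May (Jan-Apr): 121; offset = 121 + 17 - 1 = 137
Weekday index = (5 + 137) mod 7 = 2

Day of the week: Wednesday


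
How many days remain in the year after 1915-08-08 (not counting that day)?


Day of year: 220 of 365
Remaining = 365 - 220

145 days


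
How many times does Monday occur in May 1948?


May 1948 has 31 days
Anchor: Jan 1, 1948. With p = 1948 - 1 = 1947: (p + p//4 - p//100 + p//400) mod 7 = (1947 + 486 - 19 + 4) mod 7 = 2418 mod 7 = 3 -> Thursday (Mon=0 ... Sun=6)
Days before May (Jan-Apr): 121; May 1 index = (3 + 121) mod 7 = 5 -> Saturday
First Monday is May 3
Mondays: 3, 10, 17, 24, 31

5 Mondays


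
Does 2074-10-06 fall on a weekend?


Anchor: Jan 1, 2074. With p = 2074 - 1 = 2073: (p + p//4 - p//100 + p//400) mod 7 = (2073 + 518 - 20 + 5) mod 7 = 2576 mod 7 = 0 -> Monday (Mon=0 ... Sun=6)
Day of year: 279; offset = 278
Weekday index = (0 + 278) mod 7 = 5 -> Saturday
Weekend days: Saturday, Sunday

Yes


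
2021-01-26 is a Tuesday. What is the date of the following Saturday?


Current: Tuesday
Target: Saturday
Days ahead: 4

Next Saturday: 2021-01-30


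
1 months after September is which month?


September is month 9
9 + 1 = 10

October


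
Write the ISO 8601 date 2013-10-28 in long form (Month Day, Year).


ISO 2013-10-28 parses as year=2013, month=10, day=28
Month 10 -> October

October 28, 2013


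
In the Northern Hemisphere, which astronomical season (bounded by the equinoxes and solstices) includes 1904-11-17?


Date: November 17
Astronomical Autumn (approx.; exact equinox/solstice day varies by year): September 22 to December 20
November 17 falls within the Autumn window

Autumn


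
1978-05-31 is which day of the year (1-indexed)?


Date: May 31, 1978
Days in months 1 through 4: 120
Plus 31 days in May

Day of year: 151


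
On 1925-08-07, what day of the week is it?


Date: August 7, 1925
Anchor: Jan 1, 1925. With p = 1925 - 1 = 1924: (p + p//4 - p//100 + p//400) mod 7 = (1924 + 481 - 19 + 4) mod 7 = 2390 mod 7 = 3 -> Thursday (Mon=0 ... Sun=6)
Days before August (Jan-Jul): 212; offset = 212 + 7 - 1 = 218
Weekday index = (3 + 218) mod 7 = 4

Day of the week: Friday


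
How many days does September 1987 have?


September 1987

30 days


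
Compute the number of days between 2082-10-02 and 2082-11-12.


From 2082-10-02 to 2082-11-12
2082-10-02: days before October = 31 + 28 + 31 + 30 + 31 + 30 + 31 + 31 + 30 = 273 (2082 is not a leap year); day of year = 273 + 2 = 275
2082-11-12: days before November = 31 + 28 + 31 + 30 + 31 + 30 + 31 + 31 + 30 + 31 = 304 (2082 is not a leap year); day of year = 304 + 12 = 316
Same year: 316 - 275 = 41

41 days


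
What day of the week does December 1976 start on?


Target: December 1, 1976
Anchor: Jan 1, 1976. With p = 1976 - 1 = 1975: (p + p//4 - p//100 + p//400) mod 7 = (1975 + 493 - 19 + 4) mod 7 = 2453 mod 7 = 3 -> Thursday (Mon=0 ... Sun=6)
Days before December (Jan-Nov): 335 days
Weekday index = (3 + 335) mod 7 = 2

Wednesday


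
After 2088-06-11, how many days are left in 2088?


Day of year: 163 of 366
Remaining = 366 - 163

203 days


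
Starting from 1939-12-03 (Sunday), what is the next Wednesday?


Current: Sunday
Target: Wednesday
Days ahead: 3

Next Wednesday: 1939-12-06


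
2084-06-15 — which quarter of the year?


Month: June (month 6)
Q1: Jan-Mar, Q2: Apr-Jun, Q3: Jul-Sep, Q4: Oct-Dec

Q2


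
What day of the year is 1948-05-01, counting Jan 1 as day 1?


Date: May 1, 1948
Days in months 1 through 4: 121
Plus 1 days in May

Day of year: 122


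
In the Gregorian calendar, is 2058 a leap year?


Gregorian leap year rule: divisible by 4, but not by 100, unless also by 400.
2058 is not divisible by 4 -> not a leap year

No


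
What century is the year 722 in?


Century = (year - 1) // 100 + 1
= (722 - 1) // 100 + 1
= 721 // 100 + 1
= 7 + 1

8th century


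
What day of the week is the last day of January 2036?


January 2036 has 31 days
Anchor: Jan 1, 2036. With p = 2036 - 1 = 2035: (p + p//4 - p//100 + p//400) mod 7 = (2035 + 508 - 20 + 5) mod 7 = 2528 mod 7 = 1 -> Tuesday (Mon=0 ... Sun=6)
January 1 is the anchor itself -> Tuesday
Last day offset: 31 - 1 = 30 days
Weekday index = (1 + 30) mod 7 = 3

Thursday, January 31


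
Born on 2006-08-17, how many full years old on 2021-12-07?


Birth: 2006-08-17
Reference: 2021-12-07
Year difference: 2021 - 2006 = 15

15 years old


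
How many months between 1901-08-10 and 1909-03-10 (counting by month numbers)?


From August 1901 to March 1909
8 years * 12 = 96 months, minus 5 months = 91

91 months


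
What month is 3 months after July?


July is month 7
7 + 3 = 10

October


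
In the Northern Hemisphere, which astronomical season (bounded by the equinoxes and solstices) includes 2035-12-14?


Date: December 14
Astronomical Autumn (approx.; exact equinox/solstice day varies by year): September 22 to December 20
December 14 falls within the Autumn window

Autumn


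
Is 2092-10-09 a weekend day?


Anchor: Jan 1, 2092. With p = 2092 - 1 = 2091: (p + p//4 - p//100 + p//400) mod 7 = (2091 + 522 - 20 + 5) mod 7 = 2598 mod 7 = 1 -> Tuesday (Mon=0 ... Sun=6)
Day of year: 283; offset = 282
Weekday index = (1 + 282) mod 7 = 3 -> Thursday
Weekend days: Saturday, Sunday

No


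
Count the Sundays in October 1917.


October 1917 has 31 days
Anchor: Jan 1, 1917. With p = 1917 - 1 = 1916: (p + p//4 - p//100 + p//400) mod 7 = (1916 + 479 - 19 + 4) mod 7 = 2380 mod 7 = 0 -> Monday (Mon=0 ... Sun=6)
Days before October (Jan-Sep): 273; October 1 index = (0 + 273) mod 7 = 0 -> Monday
First Sunday is October 7
Sundays: 7, 14, 21, 28

4 Sundays


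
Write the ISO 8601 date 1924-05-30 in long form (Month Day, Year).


ISO 1924-05-30 parses as year=1924, month=05, day=30
Month 5 -> May

May 30, 1924


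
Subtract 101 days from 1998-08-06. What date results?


Start: 1998-08-06, subtract 101 days
Back 6 days from August 6 reaches July 31, 1998 -> 95 left
July 1998 has 31 days -> back to June 30, 1998 -> 64 left
June 1998 has 30 days -> back to May 31, 1998 -> 34 left
May 1998 has 31 days -> back to April 30, 1998 -> 3 left
April 1998: 30 - 3 = 27 -> lands on April 27

Result: 1998-04-27


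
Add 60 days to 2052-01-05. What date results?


Start: 2052-01-05, add 60 days
January 2052 has 31 days: 31 - 5 = 26 days to January 31 -> 34 left
February 2052 has 29 days -> 5 left
March 2052: 5 <= 31 -> lands on March 5

Result: 2052-03-05


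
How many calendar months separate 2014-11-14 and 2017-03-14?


From November 2014 to March 2017
3 years * 12 = 36 months, minus 8 months = 28

28 months


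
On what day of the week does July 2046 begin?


Target: July 1, 2046
Anchor: Jan 1, 2046. With p = 2046 - 1 = 2045: (p + p//4 - p//100 + p//400) mod 7 = (2045 + 511 - 20 + 5) mod 7 = 2541 mod 7 = 0 -> Monday (Mon=0 ... Sun=6)
Days before July (Jan-Jun): 181 days
Weekday index = (0 + 181) mod 7 = 6

Sunday


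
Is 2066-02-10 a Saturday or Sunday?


Anchor: Jan 1, 2066. With p = 2066 - 1 = 2065: (p + p//4 - p//100 + p//400) mod 7 = (2065 + 516 - 20 + 5) mod 7 = 2566 mod 7 = 4 -> Friday (Mon=0 ... Sun=6)
Day of year: 41; offset = 40
Weekday index = (4 + 40) mod 7 = 2 -> Wednesday
Weekend days: Saturday, Sunday

No


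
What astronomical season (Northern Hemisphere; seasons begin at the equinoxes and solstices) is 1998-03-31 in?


Date: March 31
Astronomical Spring (approx.; exact equinox/solstice day varies by year): March 20 to June 20
March 31 falls within the Spring window

Spring


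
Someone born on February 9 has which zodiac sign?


Date: February 9
Conventional tropical zodiac dates: Aquarius from January 20 onward; Pisces starts February 19
February 9 falls within the Aquarius range

Aquarius


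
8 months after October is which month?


October is month 10
10 + 8 = 18; wrap: 18 - 12 = 6

June


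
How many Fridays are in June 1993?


June 1993 has 30 days
Anchor: Jan 1, 1993. With p = 1993 - 1 = 1992: (p + p//4 - p//100 + p//400) mod 7 = (1992 + 498 - 19 + 4) mod 7 = 2475 mod 7 = 4 -> Friday (Mon=0 ... Sun=6)
Days before June (Jan-May): 151; June 1 index = (4 + 151) mod 7 = 1 -> Tuesday
First Friday is June 4
Fridays: 4, 11, 18, 25

4 Fridays


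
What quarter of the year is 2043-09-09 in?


Month: September (month 9)
Q1: Jan-Mar, Q2: Apr-Jun, Q3: Jul-Sep, Q4: Oct-Dec

Q3


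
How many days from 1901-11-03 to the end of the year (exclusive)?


Day of year: 307 of 365
Remaining = 365 - 307

58 days


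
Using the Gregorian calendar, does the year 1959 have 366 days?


Gregorian leap year rule: divisible by 4, but not by 100, unless also by 400.
1959 is not divisible by 4 -> not a leap year

No


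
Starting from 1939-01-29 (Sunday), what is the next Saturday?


Current: Sunday
Target: Saturday
Days ahead: 6

Next Saturday: 1939-02-04


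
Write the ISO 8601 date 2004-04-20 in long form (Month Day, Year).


ISO 2004-04-20 parses as year=2004, month=04, day=20
Month 4 -> April

April 20, 2004


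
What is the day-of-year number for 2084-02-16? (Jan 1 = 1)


Date: February 16, 2084
Days in months 1 through 1: 31
Plus 16 days in February

Day of year: 47


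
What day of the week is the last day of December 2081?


December 2081 has 31 days
Anchor: Jan 1, 2081. With p = 2081 - 1 = 2080: (p + p//4 - p//100 + p//400) mod 7 = (2080 + 520 - 20 + 5) mod 7 = 2585 mod 7 = 2 -> Wednesday (Mon=0 ... Sun=6)
Days before December (Jan-Nov): 334; December 1 index = (2 + 334) mod 7 = 0 -> Monday
Last day offset: 31 - 1 = 30 days
Weekday index = (0 + 30) mod 7 = 2

Wednesday, December 31


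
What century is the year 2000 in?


Century = (year - 1) // 100 + 1
= (2000 - 1) // 100 + 1
= 1999 // 100 + 1
= 19 + 1

20th century


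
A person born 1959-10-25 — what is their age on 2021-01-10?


Birth: 1959-10-25
Reference: 2021-01-10
Year difference: 2021 - 1959 = 62
Birthday not yet reached in 2021, subtract 1

61 years old


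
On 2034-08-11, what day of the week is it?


Date: August 11, 2034
Anchor: Jan 1, 2034. With p = 2034 - 1 = 2033: (p + p//4 - p//100 + p//400) mod 7 = (2033 + 508 - 20 + 5) mod 7 = 2526 mod 7 = 6 -> Sunday (Mon=0 ... Sun=6)
Days before August (Jan-Jul): 212; offset = 212 + 11 - 1 = 222
Weekday index = (6 + 222) mod 7 = 4

Day of the week: Friday


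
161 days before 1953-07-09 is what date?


Start: 1953-07-09, subtract 161 days
Back 9 days from July 9 reaches June 30, 1953 -> 152 left
June 1953 has 30 days -> back to May 31, 1953 -> 122 left
May 1953 has 31 days -> back to April 30, 1953 -> 91 left
April 1953 has 30 days -> back to March 31, 1953 -> 61 left
March 1953 has 31 days -> back to February 28, 1953 -> 30 left
February 1953 has 28 days -> back to January 31, 1953 -> 2 left
January 1953: 31 - 2 = 29 -> lands on January 29

Result: 1953-01-29


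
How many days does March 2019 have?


March 2019

31 days


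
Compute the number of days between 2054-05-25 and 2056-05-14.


From 2054-05-25 to 2056-05-14
2054-05-25: days before May = 31 + 28 + 31 + 30 = 120 (2054 is not a leap year); day of year = 120 + 25 = 145
2056-05-14: days before May = 31 + 29 + 31 + 30 = 121 (2056 is a leap year); day of year = 121 + 14 = 135
Rest of 2054: 365 - 145 = 220
Full years 2055 (365): 365
Total = 220 + 365 + 135 = 720

720 days


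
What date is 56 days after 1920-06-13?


Start: 1920-06-13, add 56 days
June 1920 has 30 days: 30 - 13 = 17 days to June 30 -> 39 left
July 1920 has 31 days -> 8 left
August 1920: 8 <= 31 -> lands on August 8

Result: 1920-08-08


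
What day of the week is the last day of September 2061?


September 2061 has 30 days
Anchor: Jan 1, 2061. With p = 2061 - 1 = 2060: (p + p//4 - p//100 + p//400) mod 7 = (2060 + 515 - 20 + 5) mod 7 = 2560 mod 7 = 5 -> Saturday (Mon=0 ... Sun=6)
Days before September (Jan-Aug): 243; September 1 index = (5 + 243) mod 7 = 3 -> Thursday
Last day offset: 30 - 1 = 29 days
Weekday index = (3 + 29) mod 7 = 4

Friday, September 30


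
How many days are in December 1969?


December 1969

31 days


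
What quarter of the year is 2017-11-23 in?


Month: November (month 11)
Q1: Jan-Mar, Q2: Apr-Jun, Q3: Jul-Sep, Q4: Oct-Dec

Q4


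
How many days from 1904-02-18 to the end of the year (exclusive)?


Day of year: 49 of 366
Remaining = 366 - 49

317 days


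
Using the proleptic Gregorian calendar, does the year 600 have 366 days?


Gregorian leap year rule: divisible by 4, but not by 100, unless also by 400.
600 is divisible by 100 but not 400 -> not a leap year

No


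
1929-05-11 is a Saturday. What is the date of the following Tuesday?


Current: Saturday
Target: Tuesday
Days ahead: 3

Next Tuesday: 1929-05-14


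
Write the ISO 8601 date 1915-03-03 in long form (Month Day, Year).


ISO 1915-03-03 parses as year=1915, month=03, day=03
Month 3 -> March

March 3, 1915


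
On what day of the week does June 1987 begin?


Target: June 1, 1987
Anchor: Jan 1, 1987. With p = 1987 - 1 = 1986: (p + p//4 - p//100 + p//400) mod 7 = (1986 + 496 - 19 + 4) mod 7 = 2467 mod 7 = 3 -> Thursday (Mon=0 ... Sun=6)
Days before June (Jan-May): 151 days
Weekday index = (3 + 151) mod 7 = 0

Monday


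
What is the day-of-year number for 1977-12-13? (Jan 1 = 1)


Date: December 13, 1977
Days in months 1 through 11: 334
Plus 13 days in December

Day of year: 347


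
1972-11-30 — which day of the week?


Date: November 30, 1972
Anchor: Jan 1, 1972. With p = 1972 - 1 = 1971: (p + p//4 - p//100 + p//400) mod 7 = (1971 + 492 - 19 + 4) mod 7 = 2448 mod 7 = 5 -> Saturday (Mon=0 ... Sun=6)
Days before November (Jan-Oct): 305; offset = 305 + 30 - 1 = 334
Weekday index = (5 + 334) mod 7 = 3

Day of the week: Thursday


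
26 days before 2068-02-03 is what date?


Start: 2068-02-03, subtract 26 days
Back 3 days from February 3 reaches January 31, 2068 -> 23 left
January 2068: 31 - 23 = 8 -> lands on January 8

Result: 2068-01-08


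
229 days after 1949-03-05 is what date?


Start: 1949-03-05, add 229 days
March 1949 has 31 days: 31 - 5 = 26 days to March 31 -> 203 left
April 1949 has 30 days -> 173 left
May 1949 has 31 days -> 142 left
June 1949 has 30 days -> 112 left
July 1949 has 31 days -> 81 left
August 1949 has 31 days -> 50 left
September 1949 has 30 days -> 20 left
October 1949: 20 <= 31 -> lands on October 20

Result: 1949-10-20


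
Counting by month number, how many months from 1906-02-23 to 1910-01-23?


From February 1906 to January 1910
4 years * 12 = 48 months, minus 1 month = 47

47 months


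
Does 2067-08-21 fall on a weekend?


Anchor: Jan 1, 2067. With p = 2067 - 1 = 2066: (p + p//4 - p//100 + p//400) mod 7 = (2066 + 516 - 20 + 5) mod 7 = 2567 mod 7 = 5 -> Saturday (Mon=0 ... Sun=6)
Day of year: 233; offset = 232
Weekday index = (5 + 232) mod 7 = 6 -> Sunday
Weekend days: Saturday, Sunday

Yes


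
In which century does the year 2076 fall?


Century = (year - 1) // 100 + 1
= (2076 - 1) // 100 + 1
= 2075 // 100 + 1
= 20 + 1

21st century


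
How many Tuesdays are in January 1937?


January 1937 has 31 days
Anchor: Jan 1, 1937. With p = 1937 - 1 = 1936: (p + p//4 - p//100 + p//400) mod 7 = (1936 + 484 - 19 + 4) mod 7 = 2405 mod 7 = 4 -> Friday (Mon=0 ... Sun=6)
January 1 is the anchor itself -> Friday
First Tuesday is January 5
Tuesdays: 5, 12, 19, 26

4 Tuesdays


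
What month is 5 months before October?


October is month 10
10 - 5 = 5

May


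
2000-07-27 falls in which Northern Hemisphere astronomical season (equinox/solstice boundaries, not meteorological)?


Date: July 27
Astronomical Summer (approx.; exact equinox/solstice day varies by year): June 21 to September 21
July 27 falls within the Summer window

Summer


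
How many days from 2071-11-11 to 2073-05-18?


From 2071-11-11 to 2073-05-18
2071-11-11: days before November = 31 + 28 + 31 + 30 + 31 + 30 + 31 + 31 + 30 + 31 = 304 (2071 is not a leap year); day of year = 304 + 11 = 315
2073-05-18: days before May = 31 + 28 + 31 + 30 = 120 (2073 is not a leap year); day of year = 120 + 18 = 138
Rest of 2071: 365 - 315 = 50
Full years 2072 (366): 366
Total = 50 + 366 + 138 = 554

554 days


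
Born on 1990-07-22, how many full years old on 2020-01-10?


Birth: 1990-07-22
Reference: 2020-01-10
Year difference: 2020 - 1990 = 30
Birthday not yet reached in 2020, subtract 1

29 years old


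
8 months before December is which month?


December is month 12
12 - 8 = 4

April


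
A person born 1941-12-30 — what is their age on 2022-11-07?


Birth: 1941-12-30
Reference: 2022-11-07
Year difference: 2022 - 1941 = 81
Birthday not yet reached in 2022, subtract 1

80 years old


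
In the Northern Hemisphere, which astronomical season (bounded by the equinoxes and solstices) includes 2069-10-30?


Date: October 30
Astronomical Autumn (approx.; exact equinox/solstice day varies by year): September 22 to December 20
October 30 falls within the Autumn window

Autumn


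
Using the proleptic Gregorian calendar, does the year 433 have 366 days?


Gregorian leap year rule: divisible by 4, but not by 100, unless also by 400.
433 is not divisible by 4 -> not a leap year

No


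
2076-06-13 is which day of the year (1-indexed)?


Date: June 13, 2076
Days in months 1 through 5: 152
Plus 13 days in June

Day of year: 165


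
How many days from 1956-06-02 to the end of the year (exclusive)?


Day of year: 154 of 366
Remaining = 366 - 154

212 days


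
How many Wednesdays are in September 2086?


September 2086 has 30 days
Anchor: Jan 1, 2086. With p = 2086 - 1 = 2085: (p + p//4 - p//100 + p//400) mod 7 = (2085 + 521 - 20 + 5) mod 7 = 2591 mod 7 = 1 -> Tuesday (Mon=0 ... Sun=6)
Days before September (Jan-Aug): 243; September 1 index = (1 + 243) mod 7 = 6 -> Sunday
First Wednesday is September 4
Wednesdays: 4, 11, 18, 25

4 Wednesdays


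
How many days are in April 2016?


April 2016

30 days


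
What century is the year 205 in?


Century = (year - 1) // 100 + 1
= (205 - 1) // 100 + 1
= 204 // 100 + 1
= 2 + 1

3rd century


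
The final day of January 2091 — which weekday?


January 2091 has 31 days
Anchor: Jan 1, 2091. With p = 2091 - 1 = 2090: (p + p//4 - p//100 + p//400) mod 7 = (2090 + 522 - 20 + 5) mod 7 = 2597 mod 7 = 0 -> Monday (Mon=0 ... Sun=6)
January 1 is the anchor itself -> Monday
Last day offset: 31 - 1 = 30 days
Weekday index = (0 + 30) mod 7 = 2

Wednesday, January 31


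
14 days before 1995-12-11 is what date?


Start: 1995-12-11, subtract 14 days
Back 11 days from December 11 reaches November 30, 1995 -> 3 left
November 1995: 30 - 3 = 27 -> lands on November 27

Result: 1995-11-27


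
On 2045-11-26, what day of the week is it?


Date: November 26, 2045
Anchor: Jan 1, 2045. With p = 2045 - 1 = 2044: (p + p//4 - p//100 + p//400) mod 7 = (2044 + 511 - 20 + 5) mod 7 = 2540 mod 7 = 6 -> Sunday (Mon=0 ... Sun=6)
Days before November (Jan-Oct): 304; offset = 304 + 26 - 1 = 329
Weekday index = (6 + 329) mod 7 = 6

Day of the week: Sunday


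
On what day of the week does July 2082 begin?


Target: July 1, 2082
Anchor: Jan 1, 2082. With p = 2082 - 1 = 2081: (p + p//4 - p//100 + p//400) mod 7 = (2081 + 520 - 20 + 5) mod 7 = 2586 mod 7 = 3 -> Thursday (Mon=0 ... Sun=6)
Days before July (Jan-Jun): 181 days
Weekday index = (3 + 181) mod 7 = 2

Wednesday


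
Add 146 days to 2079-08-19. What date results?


Start: 2079-08-19, add 146 days
August 2079 has 31 days: 31 - 19 = 12 days to August 31 -> 134 left
September 2079 has 30 days -> 104 left
October 2079 has 31 days -> 73 left
November 2079 has 30 days -> 43 left
December 2079 has 31 days -> 12 left
January 2080: 12 <= 31 -> lands on January 12

Result: 2080-01-12


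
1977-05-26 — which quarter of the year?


Month: May (month 5)
Q1: Jan-Mar, Q2: Apr-Jun, Q3: Jul-Sep, Q4: Oct-Dec

Q2


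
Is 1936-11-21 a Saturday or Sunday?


Anchor: Jan 1, 1936. With p = 1936 - 1 = 1935: (p + p//4 - p//100 + p//400) mod 7 = (1935 + 483 - 19 + 4) mod 7 = 2403 mod 7 = 2 -> Wednesday (Mon=0 ... Sun=6)
Day of year: 326; offset = 325
Weekday index = (2 + 325) mod 7 = 5 -> Saturday
Weekend days: Saturday, Sunday

Yes


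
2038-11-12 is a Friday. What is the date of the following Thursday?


Current: Friday
Target: Thursday
Days ahead: 6

Next Thursday: 2038-11-18


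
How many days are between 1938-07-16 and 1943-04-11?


From 1938-07-16 to 1943-04-11
1938-07-16: days before July = 31 + 28 + 31 + 30 + 31 + 30 = 181 (1938 is not a leap year); day of year = 181 + 16 = 197
1943-04-11: days before April = 31 + 28 + 31 = 90 (1943 is not a leap year); day of year = 90 + 11 = 101
Rest of 1938: 365 - 197 = 168
Full years 1939 (365), 1940 (366), 1941 (365), 1942 (365): 1461
Total = 168 + 1461 + 101 = 1730

1730 days


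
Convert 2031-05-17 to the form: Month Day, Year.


ISO 2031-05-17 parses as year=2031, month=05, day=17
Month 5 -> May

May 17, 2031


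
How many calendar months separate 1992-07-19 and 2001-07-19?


From July 1992 to July 2001
9 years * 12 = 108 months = 108

108 months


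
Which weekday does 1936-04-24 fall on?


Date: April 24, 1936
Anchor: Jan 1, 1936. With p = 1936 - 1 = 1935: (p + p//4 - p//100 + p//400) mod 7 = (1935 + 483 - 19 + 4) mod 7 = 2403 mod 7 = 2 -> Wednesday (Mon=0 ... Sun=6)
Days before April (Jan-Mar): 91; offset = 91 + 24 - 1 = 114
Weekday index = (2 + 114) mod 7 = 4

Day of the week: Friday


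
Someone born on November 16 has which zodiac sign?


Date: November 16
Conventional tropical zodiac dates: Scorpio from October 23 onward; Sagittarius starts November 22
November 16 falls within the Scorpio range

Scorpio


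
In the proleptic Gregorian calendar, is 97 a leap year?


Gregorian leap year rule: divisible by 4, but not by 100, unless also by 400.
97 is not divisible by 4 -> not a leap year

No


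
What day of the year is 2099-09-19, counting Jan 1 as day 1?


Date: September 19, 2099
Days in months 1 through 8: 243
Plus 19 days in September

Day of year: 262


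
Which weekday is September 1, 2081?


Target: September 1, 2081
Anchor: Jan 1, 2081. With p = 2081 - 1 = 2080: (p + p//4 - p//100 + p//400) mod 7 = (2080 + 520 - 20 + 5) mod 7 = 2585 mod 7 = 2 -> Wednesday (Mon=0 ... Sun=6)
Days before September (Jan-Aug): 243 days
Weekday index = (2 + 243) mod 7 = 0

Monday


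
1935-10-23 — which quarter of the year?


Month: October (month 10)
Q1: Jan-Mar, Q2: Apr-Jun, Q3: Jul-Sep, Q4: Oct-Dec

Q4


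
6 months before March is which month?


March is month 3
3 - 6 = -3; wrap: -3 + 12 = 9

September


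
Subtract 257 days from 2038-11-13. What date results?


Start: 2038-11-13, subtract 257 days
Back 13 days from November 13 reaches October 31, 2038 -> 244 left
October 2038 has 31 days -> back to September 30, 2038 -> 213 left
September 2038 has 30 days -> back to August 31, 2038 -> 183 left
August 2038 has 31 days -> back to July 31, 2038 -> 152 left
July 2038 has 31 days -> back to June 30, 2038 -> 121 left
June 2038 has 30 days -> back to May 31, 2038 -> 91 left
May 2038 has 31 days -> back to April 30, 2038 -> 60 left
April 2038 has 30 days -> back to March 31, 2038 -> 30 left
March 2038: 31 - 30 = 1 -> lands on March 1

Result: 2038-03-01


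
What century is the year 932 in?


Century = (year - 1) // 100 + 1
= (932 - 1) // 100 + 1
= 931 // 100 + 1
= 9 + 1

10th century


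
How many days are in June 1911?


June 1911

30 days


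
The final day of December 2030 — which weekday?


December 2030 has 31 days
Anchor: Jan 1, 2030. With p = 2030 - 1 = 2029: (p + p//4 - p//100 + p//400) mod 7 = (2029 + 507 - 20 + 5) mod 7 = 2521 mod 7 = 1 -> Tuesday (Mon=0 ... Sun=6)
Days before December (Jan-Nov): 334; December 1 index = (1 + 334) mod 7 = 6 -> Sunday
Last day offset: 31 - 1 = 30 days
Weekday index = (6 + 30) mod 7 = 1

Tuesday, December 31


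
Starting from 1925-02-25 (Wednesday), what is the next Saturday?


Current: Wednesday
Target: Saturday
Days ahead: 3

Next Saturday: 1925-02-28


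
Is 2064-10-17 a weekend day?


Anchor: Jan 1, 2064. With p = 2064 - 1 = 2063: (p + p//4 - p//100 + p//400) mod 7 = (2063 + 515 - 20 + 5) mod 7 = 2563 mod 7 = 1 -> Tuesday (Mon=0 ... Sun=6)
Day of year: 291; offset = 290
Weekday index = (1 + 290) mod 7 = 4 -> Friday
Weekend days: Saturday, Sunday

No


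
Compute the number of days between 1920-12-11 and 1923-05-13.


From 1920-12-11 to 1923-05-13
1920-12-11: days before December = 31 + 29 + 31 + 30 + 31 + 30 + 31 + 31 + 30 + 31 + 30 = 335 (1920 is a leap year); day of year = 335 + 11 = 346
1923-05-13: days before May = 31 + 28 + 31 + 30 = 120 (1923 is not a leap year); day of year = 120 + 13 = 133
Rest of 1920: 366 - 346 = 20
Full years 1921 (365), 1922 (365): 730
Total = 20 + 730 + 133 = 883

883 days


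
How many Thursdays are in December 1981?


December 1981 has 31 days
Anchor: Jan 1, 1981. With p = 1981 - 1 = 1980: (p + p//4 - p//100 + p//400) mod 7 = (1980 + 495 - 19 + 4) mod 7 = 2460 mod 7 = 3 -> Thursday (Mon=0 ... Sun=6)
Days before December (Jan-Nov): 334; December 1 index = (3 + 334) mod 7 = 1 -> Tuesday
First Thursday is December 3
Thursdays: 3, 10, 17, 24, 31

5 Thursdays


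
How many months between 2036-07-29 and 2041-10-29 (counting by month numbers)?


From July 2036 to October 2041
5 years * 12 = 60 months, plus 3 months = 63

63 months


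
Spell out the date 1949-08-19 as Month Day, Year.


ISO 1949-08-19 parses as year=1949, month=08, day=19
Month 8 -> August

August 19, 1949


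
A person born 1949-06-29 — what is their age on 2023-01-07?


Birth: 1949-06-29
Reference: 2023-01-07
Year difference: 2023 - 1949 = 74
Birthday not yet reached in 2023, subtract 1

73 years old


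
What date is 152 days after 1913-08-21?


Start: 1913-08-21, add 152 days
August 1913 has 31 days: 31 - 21 = 10 days to August 31 -> 142 left
September 1913 has 30 days -> 112 left
October 1913 has 31 days -> 81 left
November 1913 has 30 days -> 51 left
December 1913 has 31 days -> 20 left
January 1914: 20 <= 31 -> lands on January 20

Result: 1914-01-20


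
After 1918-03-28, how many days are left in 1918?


Day of year: 87 of 365
Remaining = 365 - 87

278 days


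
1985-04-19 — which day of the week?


Date: April 19, 1985
Anchor: Jan 1, 1985. With p = 1985 - 1 = 1984: (p + p//4 - p//100 + p//400) mod 7 = (1984 + 496 - 19 + 4) mod 7 = 2465 mod 7 = 1 -> Tuesday (Mon=0 ... Sun=6)
Days before April (Jan-Mar): 90; offset = 90 + 19 - 1 = 108
Weekday index = (1 + 108) mod 7 = 4

Day of the week: Friday


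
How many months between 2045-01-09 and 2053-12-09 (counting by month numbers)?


From January 2045 to December 2053
8 years * 12 = 96 months, plus 11 months = 107

107 months


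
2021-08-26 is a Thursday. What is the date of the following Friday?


Current: Thursday
Target: Friday
Days ahead: 1

Next Friday: 2021-08-27


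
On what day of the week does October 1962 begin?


Target: October 1, 1962
Anchor: Jan 1, 1962. With p = 1962 - 1 = 1961: (p + p//4 - p//100 + p//400) mod 7 = (1961 + 490 - 19 + 4) mod 7 = 2436 mod 7 = 0 -> Monday (Mon=0 ... Sun=6)
Days before October (Jan-Sep): 273 days
Weekday index = (0 + 273) mod 7 = 0

Monday


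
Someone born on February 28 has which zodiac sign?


Date: February 28
Conventional tropical zodiac dates: Pisces from February 19 onward; Aries starts March 21
February 28 falls within the Pisces range

Pisces


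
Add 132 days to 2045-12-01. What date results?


Start: 2045-12-01, add 132 days
December 2045 has 31 days: 31 - 1 = 30 days to December 31 -> 102 left
January 2046 has 31 days -> 71 left
February 2046 has 28 days -> 43 left
March 2046 has 31 days -> 12 left
April 2046: 12 <= 30 -> lands on April 12

Result: 2046-04-12


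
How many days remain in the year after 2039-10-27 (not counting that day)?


Day of year: 300 of 365
Remaining = 365 - 300

65 days


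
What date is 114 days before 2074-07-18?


Start: 2074-07-18, subtract 114 days
Back 18 days from July 18 reaches June 30, 2074 -> 96 left
June 2074 has 30 days -> back to May 31, 2074 -> 66 left
May 2074 has 31 days -> back to April 30, 2074 -> 35 left
April 2074 has 30 days -> back to March 31, 2074 -> 5 left
March 2074: 31 - 5 = 26 -> lands on March 26

Result: 2074-03-26


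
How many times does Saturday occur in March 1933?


March 1933 has 31 days
Anchor: Jan 1, 1933. With p = 1933 - 1 = 1932: (p + p//4 - p//100 + p//400) mod 7 = (1932 + 483 - 19 + 4) mod 7 = 2400 mod 7 = 6 -> Sunday (Mon=0 ... Sun=6)
Days before March (Jan-Feb): 59; March 1 index = (6 + 59) mod 7 = 2 -> Wednesday
First Saturday is March 4
Saturdays: 4, 11, 18, 25

4 Saturdays


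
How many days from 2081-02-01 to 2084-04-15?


From 2081-02-01 to 2084-04-15
2081-02-01: days before February = 31; day of year = 31 + 1 = 32
2084-04-15: days before April = 31 + 29 + 31 = 91 (2084 is a leap year); day of year = 91 + 15 = 106
Rest of 2081: 365 - 32 = 333
Full years 2082 (365), 2083 (365): 730
Total = 333 + 730 + 106 = 1169

1169 days


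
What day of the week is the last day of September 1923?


September 1923 has 30 days
Anchor: Jan 1, 1923. With p = 1923 - 1 = 1922: (p + p//4 - p//100 + p//400) mod 7 = (1922 + 480 - 19 + 4) mod 7 = 2387 mod 7 = 0 -> Monday (Mon=0 ... Sun=6)
Days before September (Jan-Aug): 243; September 1 index = (0 + 243) mod 7 = 5 -> Saturday
Last day offset: 30 - 1 = 29 days
Weekday index = (5 + 29) mod 7 = 6

Sunday, September 30


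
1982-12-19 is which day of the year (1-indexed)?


Date: December 19, 1982
Days in months 1 through 11: 334
Plus 19 days in December

Day of year: 353


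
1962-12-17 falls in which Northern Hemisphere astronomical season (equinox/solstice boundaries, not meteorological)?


Date: December 17
Astronomical Autumn (approx.; exact equinox/solstice day varies by year): September 22 to December 20
December 17 falls within the Autumn window

Autumn


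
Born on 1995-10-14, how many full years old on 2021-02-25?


Birth: 1995-10-14
Reference: 2021-02-25
Year difference: 2021 - 1995 = 26
Birthday not yet reached in 2021, subtract 1

25 years old


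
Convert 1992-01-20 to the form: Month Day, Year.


ISO 1992-01-20 parses as year=1992, month=01, day=20
Month 1 -> January

January 20, 1992


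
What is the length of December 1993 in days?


December 1993

31 days


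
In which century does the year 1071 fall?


Century = (year - 1) // 100 + 1
= (1071 - 1) // 100 + 1
= 1070 // 100 + 1
= 10 + 1

11th century


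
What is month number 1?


Month 1 of 12

January


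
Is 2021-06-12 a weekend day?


Anchor: Jan 1, 2021. With p = 2021 - 1 = 2020: (p + p//4 - p//100 + p//400) mod 7 = (2020 + 505 - 20 + 5) mod 7 = 2510 mod 7 = 4 -> Friday (Mon=0 ... Sun=6)
Day of year: 163; offset = 162
Weekday index = (4 + 162) mod 7 = 5 -> Saturday
Weekend days: Saturday, Sunday

Yes


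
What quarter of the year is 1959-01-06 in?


Month: January (month 1)
Q1: Jan-Mar, Q2: Apr-Jun, Q3: Jul-Sep, Q4: Oct-Dec

Q1
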